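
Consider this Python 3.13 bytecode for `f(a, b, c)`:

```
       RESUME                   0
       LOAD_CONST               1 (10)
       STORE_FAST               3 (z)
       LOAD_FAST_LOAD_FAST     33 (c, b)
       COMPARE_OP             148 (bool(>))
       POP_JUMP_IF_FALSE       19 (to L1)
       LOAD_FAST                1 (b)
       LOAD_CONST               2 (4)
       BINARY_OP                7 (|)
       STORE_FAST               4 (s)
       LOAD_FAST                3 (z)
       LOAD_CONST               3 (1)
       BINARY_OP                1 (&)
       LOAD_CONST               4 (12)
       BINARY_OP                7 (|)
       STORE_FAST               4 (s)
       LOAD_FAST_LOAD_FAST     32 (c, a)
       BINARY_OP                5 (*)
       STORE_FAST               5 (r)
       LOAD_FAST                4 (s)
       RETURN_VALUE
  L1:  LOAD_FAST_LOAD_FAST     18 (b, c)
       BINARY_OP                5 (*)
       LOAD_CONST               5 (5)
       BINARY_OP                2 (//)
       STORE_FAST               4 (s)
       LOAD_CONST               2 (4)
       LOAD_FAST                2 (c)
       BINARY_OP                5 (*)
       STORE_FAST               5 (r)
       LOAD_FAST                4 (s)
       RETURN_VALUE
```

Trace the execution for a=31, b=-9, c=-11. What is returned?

19

LOAD_CONST → push 10. Stack: [10]
STORE_FAST z → z=10. Stack: []
LOAD_FAST_LOAD_FAST c,b → push -11,-9. Stack: [-11, -9]
COMPARE_OP bool(>) → -11 vs -9 = False. Stack: [False]
POP_JUMP_IF_FALSE → pop False; jump. Stack: []
LOAD_FAST_LOAD_FAST b,c → push -9,-11. Stack: [-9, -11]
BINARY_OP * → -9 * -11 = 99. Stack: [99]
LOAD_CONST → push 5. Stack: [99, 5]
BINARY_OP // → 99 // 5 = 19. Stack: [19]
STORE_FAST s → s=19. Stack: []
LOAD_CONST → push 4. Stack: [4]
LOAD_FAST c → push -11. Stack: [4, -11]
BINARY_OP * → 4 * -11 = -44. Stack: [-44]
STORE_FAST r → r=-44. Stack: []
LOAD_FAST s → push 19. Stack: [19]
RETURN_VALUE → return 19.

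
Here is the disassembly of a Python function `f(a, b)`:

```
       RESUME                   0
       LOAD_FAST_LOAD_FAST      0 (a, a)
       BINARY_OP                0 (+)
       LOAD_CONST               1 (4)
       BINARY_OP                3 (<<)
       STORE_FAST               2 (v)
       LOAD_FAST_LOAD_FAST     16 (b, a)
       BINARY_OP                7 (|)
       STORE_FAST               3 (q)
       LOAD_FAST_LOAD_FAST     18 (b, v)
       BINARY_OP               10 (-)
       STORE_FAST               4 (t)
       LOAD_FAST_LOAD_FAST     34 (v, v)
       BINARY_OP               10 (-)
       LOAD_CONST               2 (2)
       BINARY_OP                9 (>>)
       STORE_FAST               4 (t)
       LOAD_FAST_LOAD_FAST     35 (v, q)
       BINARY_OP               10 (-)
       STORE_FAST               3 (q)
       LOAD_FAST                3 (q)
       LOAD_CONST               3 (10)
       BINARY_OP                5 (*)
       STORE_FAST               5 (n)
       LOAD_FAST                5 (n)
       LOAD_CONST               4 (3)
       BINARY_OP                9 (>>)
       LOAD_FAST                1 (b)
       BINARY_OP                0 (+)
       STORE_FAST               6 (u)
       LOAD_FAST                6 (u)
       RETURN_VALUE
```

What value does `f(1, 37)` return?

LOAD_FAST_LOAD_FAST a,a → push 1,1. Stack: [1, 1]
BINARY_OP + → 1 + 1 = 2. Stack: [2]
LOAD_CONST → push 4. Stack: [2, 4]
BINARY_OP << → 2 << 4 = 32. Stack: [32]
STORE_FAST v → v=32. Stack: []
LOAD_FAST_LOAD_FAST b,a → push 37,1. Stack: [37, 1]
BINARY_OP | → 37 | 1 = 37. Stack: [37]
STORE_FAST q → q=37. Stack: []
LOAD_FAST_LOAD_FAST b,v → push 37,32. Stack: [37, 32]
BINARY_OP - → 37 - 32 = 5. Stack: [5]
STORE_FAST t → t=5. Stack: []
LOAD_FAST_LOAD_FAST v,v → push 32,32. Stack: [32, 32]
BINARY_OP - → 32 - 32 = 0. Stack: [0]
LOAD_CONST → push 2. Stack: [0, 2]
BINARY_OP >> → 0 >> 2 = 0. Stack: [0]
STORE_FAST t → t=0. Stack: []
LOAD_FAST_LOAD_FAST v,q → push 32,37. Stack: [32, 37]
BINARY_OP - → 32 - 37 = -5. Stack: [-5]
STORE_FAST q → q=-5. Stack: []
LOAD_FAST q → push -5. Stack: [-5]
LOAD_CONST → push 10. Stack: [-5, 10]
BINARY_OP * → -5 * 10 = -50. Stack: [-50]
STORE_FAST n → n=-50. Stack: []
LOAD_FAST n → push -50. Stack: [-50]
LOAD_CONST → push 3. Stack: [-50, 3]
BINARY_OP >> → -50 >> 3 = -7. Stack: [-7]
LOAD_FAST b → push 37. Stack: [-7, 37]
BINARY_OP + → -7 + 37 = 30. Stack: [30]
STORE_FAST u → u=30. Stack: []
LOAD_FAST u → push 30. Stack: [30]
RETURN_VALUE → return 30.

30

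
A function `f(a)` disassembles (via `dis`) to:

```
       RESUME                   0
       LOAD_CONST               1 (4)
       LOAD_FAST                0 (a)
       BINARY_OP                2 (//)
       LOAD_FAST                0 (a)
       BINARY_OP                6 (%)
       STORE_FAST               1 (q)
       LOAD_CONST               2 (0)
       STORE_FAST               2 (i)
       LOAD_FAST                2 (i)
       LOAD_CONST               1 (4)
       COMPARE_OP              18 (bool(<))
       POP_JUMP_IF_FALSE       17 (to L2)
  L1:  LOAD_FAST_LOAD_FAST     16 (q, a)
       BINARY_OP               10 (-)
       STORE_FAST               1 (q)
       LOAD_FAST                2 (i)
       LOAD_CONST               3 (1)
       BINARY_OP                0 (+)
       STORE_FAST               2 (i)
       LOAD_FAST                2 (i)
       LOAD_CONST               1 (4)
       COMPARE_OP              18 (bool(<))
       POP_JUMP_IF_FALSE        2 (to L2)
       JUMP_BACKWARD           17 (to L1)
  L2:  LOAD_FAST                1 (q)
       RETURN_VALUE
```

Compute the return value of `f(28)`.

LOAD_CONST → push 4. Stack: [4]
LOAD_FAST a → push 28. Stack: [4, 28]
BINARY_OP // → 4 // 28 = 0. Stack: [0]
LOAD_FAST a → push 28. Stack: [0, 28]
BINARY_OP % → 0 % 28 = 0. Stack: [0]
STORE_FAST q → q=0. Stack: []
LOAD_CONST → push 0. Stack: [0]
STORE_FAST i → i=0. Stack: []
LOAD_FAST i → push 0. Stack: [0]
LOAD_CONST → push 4. Stack: [0, 4]
COMPARE_OP bool(<) → 0 vs 4 = True. Stack: [True]
POP_JUMP_IF_FALSE → pop True; no jump. Stack: []
LOAD_FAST_LOAD_FAST q,a → push 0,28. Stack: [0, 28]
BINARY_OP - → 0 - 28 = -28. Stack: [-28]
STORE_FAST q → q=-28. Stack: []
LOAD_FAST i → push 0. Stack: [0]
LOAD_CONST → push 1. Stack: [0, 1]
BINARY_OP + → 0 + 1 = 1. Stack: [1]
STORE_FAST i → i=1. Stack: []
LOAD_FAST i → push 1. Stack: [1]
LOAD_CONST → push 4. Stack: [1, 4]
COMPARE_OP bool(<) → 1 vs 4 = True. Stack: [True]
POP_JUMP_IF_FALSE → pop True; no jump. Stack: []
LOAD_FAST_LOAD_FAST q,a → push -28,28. Stack: [-28, 28]
BINARY_OP - → -28 - 28 = -56. Stack: [-56]
STORE_FAST q → q=-56. Stack: []
LOAD_FAST i → push 1. Stack: [1]
LOAD_CONST → push 1. Stack: [1, 1]
BINARY_OP + → 1 + 1 = 2. Stack: [2]
STORE_FAST i → i=2. Stack: []
LOAD_FAST i → push 2. Stack: [2]
LOAD_CONST → push 4. Stack: [2, 4]
COMPARE_OP bool(<) → 2 vs 4 = True. Stack: [True]
POP_JUMP_IF_FALSE → pop True; no jump. Stack: []
LOAD_FAST_LOAD_FAST q,a → push -56,28. Stack: [-56, 28]
BINARY_OP - → -56 - 28 = -84. Stack: [-84]
STORE_FAST q → q=-84. Stack: []
LOAD_FAST i → push 2. Stack: [2]
LOAD_CONST → push 1. Stack: [2, 1]
BINARY_OP + → 2 + 1 = 3. Stack: [3]
STORE_FAST i → i=3. Stack: []
LOAD_FAST i → push 3. Stack: [3]
LOAD_CONST → push 4. Stack: [3, 4]
COMPARE_OP bool(<) → 3 vs 4 = True. Stack: [True]
POP_JUMP_IF_FALSE → pop True; no jump. Stack: []
LOAD_FAST_LOAD_FAST q,a → push -84,28. Stack: [-84, 28]
BINARY_OP - → -84 - 28 = -112. Stack: [-112]
STORE_FAST q → q=-112. Stack: []
LOAD_FAST i → push 3. Stack: [3]
LOAD_CONST → push 1. Stack: [3, 1]
BINARY_OP + → 3 + 1 = 4. Stack: [4]
STORE_FAST i → i=4. Stack: []
LOAD_FAST i → push 4. Stack: [4]
LOAD_CONST → push 4. Stack: [4, 4]
COMPARE_OP bool(<) → 4 vs 4 = False. Stack: [False]
POP_JUMP_IF_FALSE → pop False; jump. Stack: []
LOAD_FAST q → push -112. Stack: [-112]
RETURN_VALUE → return -112.

-112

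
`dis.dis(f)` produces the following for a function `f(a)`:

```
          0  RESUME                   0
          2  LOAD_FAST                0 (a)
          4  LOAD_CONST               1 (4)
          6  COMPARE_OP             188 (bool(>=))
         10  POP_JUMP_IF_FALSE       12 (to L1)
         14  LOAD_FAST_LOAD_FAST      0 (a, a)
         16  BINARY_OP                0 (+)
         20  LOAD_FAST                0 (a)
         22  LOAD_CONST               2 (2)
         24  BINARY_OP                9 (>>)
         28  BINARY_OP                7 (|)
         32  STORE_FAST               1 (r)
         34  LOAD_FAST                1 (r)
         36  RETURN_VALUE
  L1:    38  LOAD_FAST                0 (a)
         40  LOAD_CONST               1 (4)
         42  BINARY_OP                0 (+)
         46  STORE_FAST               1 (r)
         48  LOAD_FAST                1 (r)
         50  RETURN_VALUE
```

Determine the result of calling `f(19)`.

38

LOAD_FAST a → push 19. Stack: [19]
LOAD_CONST → push 4. Stack: [19, 4]
COMPARE_OP bool(>=) → 19 vs 4 = True. Stack: [True]
POP_JUMP_IF_FALSE → pop True; no jump. Stack: []
LOAD_FAST_LOAD_FAST a,a → push 19,19. Stack: [19, 19]
BINARY_OP + → 19 + 19 = 38. Stack: [38]
LOAD_FAST a → push 19. Stack: [38, 19]
LOAD_CONST → push 2. Stack: [38, 19, 2]
BINARY_OP >> → 19 >> 2 = 4. Stack: [38, 4]
BINARY_OP | → 38 | 4 = 38. Stack: [38]
STORE_FAST r → r=38. Stack: []
LOAD_FAST r → push 38. Stack: [38]
RETURN_VALUE → return 38.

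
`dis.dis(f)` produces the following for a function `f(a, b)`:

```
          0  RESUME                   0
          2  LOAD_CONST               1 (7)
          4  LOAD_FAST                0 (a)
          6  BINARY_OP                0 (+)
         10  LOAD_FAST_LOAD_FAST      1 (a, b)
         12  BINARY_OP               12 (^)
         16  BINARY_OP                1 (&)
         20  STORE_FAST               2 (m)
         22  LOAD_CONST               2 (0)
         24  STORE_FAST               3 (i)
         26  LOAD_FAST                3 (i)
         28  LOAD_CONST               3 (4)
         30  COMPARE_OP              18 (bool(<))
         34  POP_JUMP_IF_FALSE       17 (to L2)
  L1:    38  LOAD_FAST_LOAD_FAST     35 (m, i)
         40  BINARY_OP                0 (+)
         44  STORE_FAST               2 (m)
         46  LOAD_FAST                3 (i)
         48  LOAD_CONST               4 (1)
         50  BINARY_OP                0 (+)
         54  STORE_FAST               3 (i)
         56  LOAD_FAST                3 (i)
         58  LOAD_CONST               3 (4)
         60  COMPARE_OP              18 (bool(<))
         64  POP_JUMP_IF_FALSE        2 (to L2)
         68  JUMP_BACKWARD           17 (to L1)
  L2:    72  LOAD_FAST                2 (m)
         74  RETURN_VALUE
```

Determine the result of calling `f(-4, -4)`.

6

LOAD_CONST → push 7. Stack: [7]
LOAD_FAST a → push -4. Stack: [7, -4]
BINARY_OP + → 7 + -4 = 3. Stack: [3]
LOAD_FAST_LOAD_FAST a,b → push -4,-4. Stack: [3, -4, -4]
BINARY_OP ^ → -4 ^ -4 = 0. Stack: [3, 0]
BINARY_OP & → 3 & 0 = 0. Stack: [0]
STORE_FAST m → m=0. Stack: []
LOAD_CONST → push 0. Stack: [0]
STORE_FAST i → i=0. Stack: []
LOAD_FAST i → push 0. Stack: [0]
LOAD_CONST → push 4. Stack: [0, 4]
COMPARE_OP bool(<) → 0 vs 4 = True. Stack: [True]
POP_JUMP_IF_FALSE → pop True; no jump. Stack: []
LOAD_FAST_LOAD_FAST m,i → push 0,0. Stack: [0, 0]
BINARY_OP + → 0 + 0 = 0. Stack: [0]
STORE_FAST m → m=0. Stack: []
LOAD_FAST i → push 0. Stack: [0]
LOAD_CONST → push 1. Stack: [0, 1]
BINARY_OP + → 0 + 1 = 1. Stack: [1]
STORE_FAST i → i=1. Stack: []
LOAD_FAST i → push 1. Stack: [1]
LOAD_CONST → push 4. Stack: [1, 4]
COMPARE_OP bool(<) → 1 vs 4 = True. Stack: [True]
POP_JUMP_IF_FALSE → pop True; no jump. Stack: []
LOAD_FAST_LOAD_FAST m,i → push 0,1. Stack: [0, 1]
BINARY_OP + → 0 + 1 = 1. Stack: [1]
STORE_FAST m → m=1. Stack: []
LOAD_FAST i → push 1. Stack: [1]
LOAD_CONST → push 1. Stack: [1, 1]
BINARY_OP + → 1 + 1 = 2. Stack: [2]
STORE_FAST i → i=2. Stack: []
LOAD_FAST i → push 2. Stack: [2]
LOAD_CONST → push 4. Stack: [2, 4]
COMPARE_OP bool(<) → 2 vs 4 = True. Stack: [True]
POP_JUMP_IF_FALSE → pop True; no jump. Stack: []
LOAD_FAST_LOAD_FAST m,i → push 1,2. Stack: [1, 2]
BINARY_OP + → 1 + 2 = 3. Stack: [3]
STORE_FAST m → m=3. Stack: []
LOAD_FAST i → push 2. Stack: [2]
LOAD_CONST → push 1. Stack: [2, 1]
BINARY_OP + → 2 + 1 = 3. Stack: [3]
STORE_FAST i → i=3. Stack: []
LOAD_FAST i → push 3. Stack: [3]
LOAD_CONST → push 4. Stack: [3, 4]
COMPARE_OP bool(<) → 3 vs 4 = True. Stack: [True]
POP_JUMP_IF_FALSE → pop True; no jump. Stack: []
LOAD_FAST_LOAD_FAST m,i → push 3,3. Stack: [3, 3]
BINARY_OP + → 3 + 3 = 6. Stack: [6]
STORE_FAST m → m=6. Stack: []
LOAD_FAST i → push 3. Stack: [3]
LOAD_CONST → push 1. Stack: [3, 1]
BINARY_OP + → 3 + 1 = 4. Stack: [4]
STORE_FAST i → i=4. Stack: []
LOAD_FAST i → push 4. Stack: [4]
LOAD_CONST → push 4. Stack: [4, 4]
COMPARE_OP bool(<) → 4 vs 4 = False. Stack: [False]
POP_JUMP_IF_FALSE → pop False; jump. Stack: []
LOAD_FAST m → push 6. Stack: [6]
RETURN_VALUE → return 6.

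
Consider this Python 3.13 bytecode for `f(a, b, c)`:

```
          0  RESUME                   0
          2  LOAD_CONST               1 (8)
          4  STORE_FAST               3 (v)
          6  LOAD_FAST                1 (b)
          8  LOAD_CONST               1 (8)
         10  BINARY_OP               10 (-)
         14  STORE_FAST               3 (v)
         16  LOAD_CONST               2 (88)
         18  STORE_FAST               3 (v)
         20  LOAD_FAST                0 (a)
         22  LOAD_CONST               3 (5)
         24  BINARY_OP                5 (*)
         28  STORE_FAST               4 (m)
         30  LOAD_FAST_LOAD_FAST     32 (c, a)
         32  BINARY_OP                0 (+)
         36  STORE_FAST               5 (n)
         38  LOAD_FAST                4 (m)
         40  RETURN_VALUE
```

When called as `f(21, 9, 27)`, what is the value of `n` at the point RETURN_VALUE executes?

LOAD_CONST → push 8. Stack: [8]
STORE_FAST v → v=8. Stack: []
LOAD_FAST b → push 9. Stack: [9]
LOAD_CONST → push 8. Stack: [9, 8]
BINARY_OP - → 9 - 8 = 1. Stack: [1]
STORE_FAST v → v=1. Stack: []
LOAD_CONST → push 88. Stack: [88]
STORE_FAST v → v=88. Stack: []
LOAD_FAST a → push 21. Stack: [21]
LOAD_CONST → push 5. Stack: [21, 5]
BINARY_OP * → 21 * 5 = 105. Stack: [105]
STORE_FAST m → m=105. Stack: []
LOAD_FAST_LOAD_FAST c,a → push 27,21. Stack: [27, 21]
BINARY_OP + → 27 + 21 = 48. Stack: [48]
STORE_FAST n → n=48. Stack: []
LOAD_FAST m → push 105. Stack: [105]
RETURN_VALUE → return 105.

48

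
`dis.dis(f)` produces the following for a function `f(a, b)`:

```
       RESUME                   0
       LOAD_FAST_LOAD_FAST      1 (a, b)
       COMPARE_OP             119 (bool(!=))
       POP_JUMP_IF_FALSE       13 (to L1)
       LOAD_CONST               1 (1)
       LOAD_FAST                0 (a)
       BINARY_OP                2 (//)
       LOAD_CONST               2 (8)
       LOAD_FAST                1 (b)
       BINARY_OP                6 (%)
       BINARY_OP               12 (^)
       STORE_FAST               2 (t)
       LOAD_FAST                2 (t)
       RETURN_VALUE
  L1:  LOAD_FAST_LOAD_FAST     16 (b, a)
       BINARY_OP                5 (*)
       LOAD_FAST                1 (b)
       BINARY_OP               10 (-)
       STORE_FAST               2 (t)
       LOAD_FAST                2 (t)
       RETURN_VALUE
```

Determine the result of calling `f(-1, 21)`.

LOAD_FAST_LOAD_FAST a,b → push -1,21. Stack: [-1, 21]
COMPARE_OP bool(!=) → -1 vs 21 = True. Stack: [True]
POP_JUMP_IF_FALSE → pop True; no jump. Stack: []
LOAD_CONST → push 1. Stack: [1]
LOAD_FAST a → push -1. Stack: [1, -1]
BINARY_OP // → 1 // -1 = -1. Stack: [-1]
LOAD_CONST → push 8. Stack: [-1, 8]
LOAD_FAST b → push 21. Stack: [-1, 8, 21]
BINARY_OP % → 8 % 21 = 8. Stack: [-1, 8]
BINARY_OP ^ → -1 ^ 8 = -9. Stack: [-9]
STORE_FAST t → t=-9. Stack: []
LOAD_FAST t → push -9. Stack: [-9]
RETURN_VALUE → return -9.

-9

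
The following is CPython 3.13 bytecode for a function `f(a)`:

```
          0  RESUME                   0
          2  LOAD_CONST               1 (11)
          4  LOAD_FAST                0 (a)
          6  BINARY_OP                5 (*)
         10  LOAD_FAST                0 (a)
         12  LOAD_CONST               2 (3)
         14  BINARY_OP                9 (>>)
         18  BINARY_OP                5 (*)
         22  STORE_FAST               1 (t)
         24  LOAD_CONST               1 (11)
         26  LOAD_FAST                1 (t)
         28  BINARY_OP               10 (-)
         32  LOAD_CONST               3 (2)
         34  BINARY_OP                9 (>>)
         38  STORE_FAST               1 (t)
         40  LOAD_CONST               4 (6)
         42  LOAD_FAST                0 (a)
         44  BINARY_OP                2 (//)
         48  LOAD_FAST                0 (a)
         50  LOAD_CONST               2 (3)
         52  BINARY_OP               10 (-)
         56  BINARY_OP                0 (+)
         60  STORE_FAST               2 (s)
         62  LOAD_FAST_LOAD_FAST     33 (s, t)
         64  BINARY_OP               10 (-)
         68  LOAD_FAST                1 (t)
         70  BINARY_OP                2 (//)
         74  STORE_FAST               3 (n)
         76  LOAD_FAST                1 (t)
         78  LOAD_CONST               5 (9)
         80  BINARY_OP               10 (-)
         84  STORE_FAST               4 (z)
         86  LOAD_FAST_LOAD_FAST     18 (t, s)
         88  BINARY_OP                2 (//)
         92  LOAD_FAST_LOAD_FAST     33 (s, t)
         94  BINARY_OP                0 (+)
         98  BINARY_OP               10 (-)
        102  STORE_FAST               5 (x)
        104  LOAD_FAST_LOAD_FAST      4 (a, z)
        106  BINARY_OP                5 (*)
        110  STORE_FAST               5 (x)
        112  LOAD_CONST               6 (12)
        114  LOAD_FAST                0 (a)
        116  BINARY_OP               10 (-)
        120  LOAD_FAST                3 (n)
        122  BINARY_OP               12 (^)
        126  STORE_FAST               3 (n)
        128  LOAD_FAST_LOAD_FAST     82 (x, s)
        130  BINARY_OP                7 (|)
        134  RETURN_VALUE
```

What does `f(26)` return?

-5729

LOAD_CONST → push 11. Stack: [11]
LOAD_FAST a → push 26. Stack: [11, 26]
BINARY_OP * → 11 * 26 = 286. Stack: [286]
LOAD_FAST a → push 26. Stack: [286, 26]
LOAD_CONST → push 3. Stack: [286, 26, 3]
BINARY_OP >> → 26 >> 3 = 3. Stack: [286, 3]
BINARY_OP * → 286 * 3 = 858. Stack: [858]
STORE_FAST t → t=858. Stack: []
LOAD_CONST → push 11. Stack: [11]
LOAD_FAST t → push 858. Stack: [11, 858]
BINARY_OP - → 11 - 858 = -847. Stack: [-847]
LOAD_CONST → push 2. Stack: [-847, 2]
BINARY_OP >> → -847 >> 2 = -212. Stack: [-212]
STORE_FAST t → t=-212. Stack: []
LOAD_CONST → push 6. Stack: [6]
LOAD_FAST a → push 26. Stack: [6, 26]
BINARY_OP // → 6 // 26 = 0. Stack: [0]
LOAD_FAST a → push 26. Stack: [0, 26]
LOAD_CONST → push 3. Stack: [0, 26, 3]
BINARY_OP - → 26 - 3 = 23. Stack: [0, 23]
BINARY_OP + → 0 + 23 = 23. Stack: [23]
STORE_FAST s → s=23. Stack: []
LOAD_FAST_LOAD_FAST s,t → push 23,-212. Stack: [23, -212]
BINARY_OP - → 23 - -212 = 235. Stack: [235]
LOAD_FAST t → push -212. Stack: [235, -212]
BINARY_OP // → 235 // -212 = -2. Stack: [-2]
STORE_FAST n → n=-2. Stack: []
LOAD_FAST t → push -212. Stack: [-212]
LOAD_CONST → push 9. Stack: [-212, 9]
BINARY_OP - → -212 - 9 = -221. Stack: [-221]
STORE_FAST z → z=-221. Stack: []
LOAD_FAST_LOAD_FAST t,s → push -212,23. Stack: [-212, 23]
BINARY_OP // → -212 // 23 = -10. Stack: [-10]
LOAD_FAST_LOAD_FAST s,t → push 23,-212. Stack: [-10, 23, -212]
BINARY_OP + → 23 + -212 = -189. Stack: [-10, -189]
BINARY_OP - → -10 - -189 = 179. Stack: [179]
STORE_FAST x → x=179. Stack: []
LOAD_FAST_LOAD_FAST a,z → push 26,-221. Stack: [26, -221]
BINARY_OP * → 26 * -221 = -5746. Stack: [-5746]
STORE_FAST x → x=-5746. Stack: []
LOAD_CONST → push 12. Stack: [12]
LOAD_FAST a → push 26. Stack: [12, 26]
BINARY_OP - → 12 - 26 = -14. Stack: [-14]
LOAD_FAST n → push -2. Stack: [-14, -2]
BINARY_OP ^ → -14 ^ -2 = 12. Stack: [12]
STORE_FAST n → n=12. Stack: []
LOAD_FAST_LOAD_FAST x,s → push -5746,23. Stack: [-5746, 23]
BINARY_OP | → -5746 | 23 = -5729. Stack: [-5729]
RETURN_VALUE → return -5729.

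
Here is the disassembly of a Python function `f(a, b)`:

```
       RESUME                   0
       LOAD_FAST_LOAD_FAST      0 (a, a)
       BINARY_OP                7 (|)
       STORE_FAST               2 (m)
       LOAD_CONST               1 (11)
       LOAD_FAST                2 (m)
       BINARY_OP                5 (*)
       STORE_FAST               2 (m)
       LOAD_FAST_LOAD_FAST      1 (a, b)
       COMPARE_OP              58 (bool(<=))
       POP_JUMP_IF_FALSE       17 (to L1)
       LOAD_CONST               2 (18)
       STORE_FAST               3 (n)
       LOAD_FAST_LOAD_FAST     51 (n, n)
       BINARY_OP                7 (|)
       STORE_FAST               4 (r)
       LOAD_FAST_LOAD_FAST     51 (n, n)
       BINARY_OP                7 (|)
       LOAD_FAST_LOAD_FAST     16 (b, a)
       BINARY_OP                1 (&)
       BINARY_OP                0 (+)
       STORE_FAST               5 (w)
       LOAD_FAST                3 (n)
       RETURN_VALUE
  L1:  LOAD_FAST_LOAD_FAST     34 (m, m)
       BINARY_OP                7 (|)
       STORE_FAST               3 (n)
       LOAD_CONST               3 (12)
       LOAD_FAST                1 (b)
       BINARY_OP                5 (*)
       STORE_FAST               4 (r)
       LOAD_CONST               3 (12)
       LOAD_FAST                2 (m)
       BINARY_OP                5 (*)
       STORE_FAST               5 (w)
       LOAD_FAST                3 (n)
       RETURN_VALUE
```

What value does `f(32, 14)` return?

LOAD_FAST_LOAD_FAST a,a → push 32,32. Stack: [32, 32]
BINARY_OP | → 32 | 32 = 32. Stack: [32]
STORE_FAST m → m=32. Stack: []
LOAD_CONST → push 11. Stack: [11]
LOAD_FAST m → push 32. Stack: [11, 32]
BINARY_OP * → 11 * 32 = 352. Stack: [352]
STORE_FAST m → m=352. Stack: []
LOAD_FAST_LOAD_FAST a,b → push 32,14. Stack: [32, 14]
COMPARE_OP bool(<=) → 32 vs 14 = False. Stack: [False]
POP_JUMP_IF_FALSE → pop False; jump. Stack: []
LOAD_FAST_LOAD_FAST m,m → push 352,352. Stack: [352, 352]
BINARY_OP | → 352 | 352 = 352. Stack: [352]
STORE_FAST n → n=352. Stack: []
LOAD_CONST → push 12. Stack: [12]
LOAD_FAST b → push 14. Stack: [12, 14]
BINARY_OP * → 12 * 14 = 168. Stack: [168]
STORE_FAST r → r=168. Stack: []
LOAD_CONST → push 12. Stack: [12]
LOAD_FAST m → push 352. Stack: [12, 352]
BINARY_OP * → 12 * 352 = 4224. Stack: [4224]
STORE_FAST w → w=4224. Stack: []
LOAD_FAST n → push 352. Stack: [352]
RETURN_VALUE → return 352.

352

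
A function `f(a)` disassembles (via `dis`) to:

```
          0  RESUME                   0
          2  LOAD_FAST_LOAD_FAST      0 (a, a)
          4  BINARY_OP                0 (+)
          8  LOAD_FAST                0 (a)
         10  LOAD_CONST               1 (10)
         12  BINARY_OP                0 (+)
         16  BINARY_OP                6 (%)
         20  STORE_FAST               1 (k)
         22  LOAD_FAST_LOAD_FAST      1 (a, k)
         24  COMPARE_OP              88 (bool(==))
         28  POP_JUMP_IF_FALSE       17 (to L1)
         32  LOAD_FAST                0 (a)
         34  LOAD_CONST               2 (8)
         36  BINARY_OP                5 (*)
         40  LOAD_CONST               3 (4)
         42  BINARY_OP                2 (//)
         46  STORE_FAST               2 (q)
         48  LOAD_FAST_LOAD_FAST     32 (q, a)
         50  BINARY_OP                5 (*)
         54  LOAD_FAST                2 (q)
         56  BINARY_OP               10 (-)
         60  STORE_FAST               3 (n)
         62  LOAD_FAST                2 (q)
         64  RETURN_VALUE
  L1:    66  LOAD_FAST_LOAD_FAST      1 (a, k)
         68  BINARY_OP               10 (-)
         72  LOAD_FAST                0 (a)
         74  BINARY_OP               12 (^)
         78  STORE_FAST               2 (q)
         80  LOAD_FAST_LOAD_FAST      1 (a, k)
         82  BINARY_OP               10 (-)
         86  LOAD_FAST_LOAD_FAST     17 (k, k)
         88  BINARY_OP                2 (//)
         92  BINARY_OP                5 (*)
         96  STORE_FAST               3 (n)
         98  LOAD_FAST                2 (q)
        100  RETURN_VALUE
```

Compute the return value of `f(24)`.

18

LOAD_FAST_LOAD_FAST a,a → push 24,24. Stack: [24, 24]
BINARY_OP + → 24 + 24 = 48. Stack: [48]
LOAD_FAST a → push 24. Stack: [48, 24]
LOAD_CONST → push 10. Stack: [48, 24, 10]
BINARY_OP + → 24 + 10 = 34. Stack: [48, 34]
BINARY_OP % → 48 % 34 = 14. Stack: [14]
STORE_FAST k → k=14. Stack: []
LOAD_FAST_LOAD_FAST a,k → push 24,14. Stack: [24, 14]
COMPARE_OP bool(==) → 24 vs 14 = False. Stack: [False]
POP_JUMP_IF_FALSE → pop False; jump. Stack: []
LOAD_FAST_LOAD_FAST a,k → push 24,14. Stack: [24, 14]
BINARY_OP - → 24 - 14 = 10. Stack: [10]
LOAD_FAST a → push 24. Stack: [10, 24]
BINARY_OP ^ → 10 ^ 24 = 18. Stack: [18]
STORE_FAST q → q=18. Stack: []
LOAD_FAST_LOAD_FAST a,k → push 24,14. Stack: [24, 14]
BINARY_OP - → 24 - 14 = 10. Stack: [10]
LOAD_FAST_LOAD_FAST k,k → push 14,14. Stack: [10, 14, 14]
BINARY_OP // → 14 // 14 = 1. Stack: [10, 1]
BINARY_OP * → 10 * 1 = 10. Stack: [10]
STORE_FAST n → n=10. Stack: []
LOAD_FAST q → push 18. Stack: [18]
RETURN_VALUE → return 18.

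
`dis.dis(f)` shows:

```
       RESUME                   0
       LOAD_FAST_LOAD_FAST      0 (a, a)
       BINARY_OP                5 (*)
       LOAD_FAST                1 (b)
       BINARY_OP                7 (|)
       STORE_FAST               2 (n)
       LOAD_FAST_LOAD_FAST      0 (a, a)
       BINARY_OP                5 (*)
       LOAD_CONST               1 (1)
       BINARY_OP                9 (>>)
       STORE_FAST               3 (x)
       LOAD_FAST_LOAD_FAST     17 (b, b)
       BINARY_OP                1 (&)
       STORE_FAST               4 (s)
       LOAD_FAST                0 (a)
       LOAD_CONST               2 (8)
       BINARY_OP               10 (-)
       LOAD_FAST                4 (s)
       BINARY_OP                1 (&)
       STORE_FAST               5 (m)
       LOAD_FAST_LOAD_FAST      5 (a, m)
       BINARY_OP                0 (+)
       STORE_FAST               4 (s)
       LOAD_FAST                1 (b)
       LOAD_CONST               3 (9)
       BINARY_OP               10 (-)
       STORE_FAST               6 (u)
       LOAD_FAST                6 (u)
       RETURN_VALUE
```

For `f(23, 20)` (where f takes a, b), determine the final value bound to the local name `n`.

LOAD_FAST_LOAD_FAST a,a → push 23,23. Stack: [23, 23]
BINARY_OP * → 23 * 23 = 529. Stack: [529]
LOAD_FAST b → push 20. Stack: [529, 20]
BINARY_OP | → 529 | 20 = 533. Stack: [533]
STORE_FAST n → n=533. Stack: []
LOAD_FAST_LOAD_FAST a,a → push 23,23. Stack: [23, 23]
BINARY_OP * → 23 * 23 = 529. Stack: [529]
LOAD_CONST → push 1. Stack: [529, 1]
BINARY_OP >> → 529 >> 1 = 264. Stack: [264]
STORE_FAST x → x=264. Stack: []
LOAD_FAST_LOAD_FAST b,b → push 20,20. Stack: [20, 20]
BINARY_OP & → 20 & 20 = 20. Stack: [20]
STORE_FAST s → s=20. Stack: []
LOAD_FAST a → push 23. Stack: [23]
LOAD_CONST → push 8. Stack: [23, 8]
BINARY_OP - → 23 - 8 = 15. Stack: [15]
LOAD_FAST s → push 20. Stack: [15, 20]
BINARY_OP & → 15 & 20 = 4. Stack: [4]
STORE_FAST m → m=4. Stack: []
LOAD_FAST_LOAD_FAST a,m → push 23,4. Stack: [23, 4]
BINARY_OP + → 23 + 4 = 27. Stack: [27]
STORE_FAST s → s=27. Stack: []
LOAD_FAST b → push 20. Stack: [20]
LOAD_CONST → push 9. Stack: [20, 9]
BINARY_OP - → 20 - 9 = 11. Stack: [11]
STORE_FAST u → u=11. Stack: []
LOAD_FAST u → push 11. Stack: [11]
RETURN_VALUE → return 11.

533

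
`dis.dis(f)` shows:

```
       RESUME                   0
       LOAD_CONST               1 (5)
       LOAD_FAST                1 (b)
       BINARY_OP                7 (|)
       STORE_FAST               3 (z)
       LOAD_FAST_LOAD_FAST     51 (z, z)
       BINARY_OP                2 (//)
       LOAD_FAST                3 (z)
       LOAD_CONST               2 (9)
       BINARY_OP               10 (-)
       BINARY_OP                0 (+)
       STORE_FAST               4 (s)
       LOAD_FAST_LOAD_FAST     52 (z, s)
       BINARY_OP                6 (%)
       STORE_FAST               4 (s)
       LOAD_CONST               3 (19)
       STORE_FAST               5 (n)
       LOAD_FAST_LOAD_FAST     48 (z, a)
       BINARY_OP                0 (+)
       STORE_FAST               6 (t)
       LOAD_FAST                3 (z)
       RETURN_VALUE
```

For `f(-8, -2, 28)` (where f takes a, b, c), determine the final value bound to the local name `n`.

19

LOAD_CONST → push 5. Stack: [5]
LOAD_FAST b → push -2. Stack: [5, -2]
BINARY_OP | → 5 | -2 = -1. Stack: [-1]
STORE_FAST z → z=-1. Stack: []
LOAD_FAST_LOAD_FAST z,z → push -1,-1. Stack: [-1, -1]
BINARY_OP // → -1 // -1 = 1. Stack: [1]
LOAD_FAST z → push -1. Stack: [1, -1]
LOAD_CONST → push 9. Stack: [1, -1, 9]
BINARY_OP - → -1 - 9 = -10. Stack: [1, -10]
BINARY_OP + → 1 + -10 = -9. Stack: [-9]
STORE_FAST s → s=-9. Stack: []
LOAD_FAST_LOAD_FAST z,s → push -1,-9. Stack: [-1, -9]
BINARY_OP % → -1 % -9 = -1. Stack: [-1]
STORE_FAST s → s=-1. Stack: []
LOAD_CONST → push 19. Stack: [19]
STORE_FAST n → n=19. Stack: []
LOAD_FAST_LOAD_FAST z,a → push -1,-8. Stack: [-1, -8]
BINARY_OP + → -1 + -8 = -9. Stack: [-9]
STORE_FAST t → t=-9. Stack: []
LOAD_FAST z → push -1. Stack: [-1]
RETURN_VALUE → return -1.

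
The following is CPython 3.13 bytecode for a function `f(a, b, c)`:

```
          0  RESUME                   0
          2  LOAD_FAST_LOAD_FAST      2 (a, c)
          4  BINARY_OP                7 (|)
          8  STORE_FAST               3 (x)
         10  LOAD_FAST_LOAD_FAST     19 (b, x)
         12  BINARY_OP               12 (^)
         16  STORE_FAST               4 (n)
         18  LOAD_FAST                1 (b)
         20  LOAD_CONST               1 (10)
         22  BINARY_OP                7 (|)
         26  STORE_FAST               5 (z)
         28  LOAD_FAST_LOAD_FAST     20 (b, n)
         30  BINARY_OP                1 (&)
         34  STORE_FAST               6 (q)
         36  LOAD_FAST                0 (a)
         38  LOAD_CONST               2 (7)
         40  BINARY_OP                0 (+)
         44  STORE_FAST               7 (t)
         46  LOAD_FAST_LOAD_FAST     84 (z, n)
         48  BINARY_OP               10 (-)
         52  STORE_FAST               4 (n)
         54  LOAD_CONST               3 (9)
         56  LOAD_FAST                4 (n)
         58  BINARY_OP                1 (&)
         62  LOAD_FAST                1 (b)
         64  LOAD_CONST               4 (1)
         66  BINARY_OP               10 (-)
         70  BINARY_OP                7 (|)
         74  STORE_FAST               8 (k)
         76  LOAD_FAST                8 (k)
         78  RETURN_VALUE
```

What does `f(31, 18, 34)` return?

25

LOAD_FAST_LOAD_FAST a,c → push 31,34. Stack: [31, 34]
BINARY_OP | → 31 | 34 = 63. Stack: [63]
STORE_FAST x → x=63. Stack: []
LOAD_FAST_LOAD_FAST b,x → push 18,63. Stack: [18, 63]
BINARY_OP ^ → 18 ^ 63 = 45. Stack: [45]
STORE_FAST n → n=45. Stack: []
LOAD_FAST b → push 18. Stack: [18]
LOAD_CONST → push 10. Stack: [18, 10]
BINARY_OP | → 18 | 10 = 26. Stack: [26]
STORE_FAST z → z=26. Stack: []
LOAD_FAST_LOAD_FAST b,n → push 18,45. Stack: [18, 45]
BINARY_OP & → 18 & 45 = 0. Stack: [0]
STORE_FAST q → q=0. Stack: []
LOAD_FAST a → push 31. Stack: [31]
LOAD_CONST → push 7. Stack: [31, 7]
BINARY_OP + → 31 + 7 = 38. Stack: [38]
STORE_FAST t → t=38. Stack: []
LOAD_FAST_LOAD_FAST z,n → push 26,45. Stack: [26, 45]
BINARY_OP - → 26 - 45 = -19. Stack: [-19]
STORE_FAST n → n=-19. Stack: []
LOAD_CONST → push 9. Stack: [9]
LOAD_FAST n → push -19. Stack: [9, -19]
BINARY_OP & → 9 & -19 = 9. Stack: [9]
LOAD_FAST b → push 18. Stack: [9, 18]
LOAD_CONST → push 1. Stack: [9, 18, 1]
BINARY_OP - → 18 - 1 = 17. Stack: [9, 17]
BINARY_OP | → 9 | 17 = 25. Stack: [25]
STORE_FAST k → k=25. Stack: []
LOAD_FAST k → push 25. Stack: [25]
RETURN_VALUE → return 25.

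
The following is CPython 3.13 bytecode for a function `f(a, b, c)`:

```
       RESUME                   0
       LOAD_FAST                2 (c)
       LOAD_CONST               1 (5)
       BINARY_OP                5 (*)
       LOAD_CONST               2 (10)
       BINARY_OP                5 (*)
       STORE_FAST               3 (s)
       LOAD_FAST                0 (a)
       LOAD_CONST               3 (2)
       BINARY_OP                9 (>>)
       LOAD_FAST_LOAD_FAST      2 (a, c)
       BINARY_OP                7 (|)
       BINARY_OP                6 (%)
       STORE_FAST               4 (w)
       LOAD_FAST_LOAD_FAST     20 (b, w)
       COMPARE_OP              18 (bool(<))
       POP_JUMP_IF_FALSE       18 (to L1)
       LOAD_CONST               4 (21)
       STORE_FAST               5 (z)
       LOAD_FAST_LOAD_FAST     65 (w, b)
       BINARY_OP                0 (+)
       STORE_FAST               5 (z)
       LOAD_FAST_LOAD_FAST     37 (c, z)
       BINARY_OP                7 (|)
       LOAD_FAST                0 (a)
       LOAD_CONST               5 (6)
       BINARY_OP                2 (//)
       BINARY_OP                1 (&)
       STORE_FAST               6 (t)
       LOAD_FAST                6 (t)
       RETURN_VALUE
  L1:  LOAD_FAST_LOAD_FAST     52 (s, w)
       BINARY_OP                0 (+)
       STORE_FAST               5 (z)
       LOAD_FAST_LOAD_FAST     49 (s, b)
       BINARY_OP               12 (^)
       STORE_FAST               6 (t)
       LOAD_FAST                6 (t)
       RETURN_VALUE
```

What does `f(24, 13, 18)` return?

905

LOAD_FAST c → push 18. Stack: [18]
LOAD_CONST → push 5. Stack: [18, 5]
BINARY_OP * → 18 * 5 = 90. Stack: [90]
LOAD_CONST → push 10. Stack: [90, 10]
BINARY_OP * → 90 * 10 = 900. Stack: [900]
STORE_FAST s → s=900. Stack: []
LOAD_FAST a → push 24. Stack: [24]
LOAD_CONST → push 2. Stack: [24, 2]
BINARY_OP >> → 24 >> 2 = 6. Stack: [6]
LOAD_FAST_LOAD_FAST a,c → push 24,18. Stack: [6, 24, 18]
BINARY_OP | → 24 | 18 = 26. Stack: [6, 26]
BINARY_OP % → 6 % 26 = 6. Stack: [6]
STORE_FAST w → w=6. Stack: []
LOAD_FAST_LOAD_FAST b,w → push 13,6. Stack: [13, 6]
COMPARE_OP bool(<) → 13 vs 6 = False. Stack: [False]
POP_JUMP_IF_FALSE → pop False; jump. Stack: []
LOAD_FAST_LOAD_FAST s,w → push 900,6. Stack: [900, 6]
BINARY_OP + → 900 + 6 = 906. Stack: [906]
STORE_FAST z → z=906. Stack: []
LOAD_FAST_LOAD_FAST s,b → push 900,13. Stack: [900, 13]
BINARY_OP ^ → 900 ^ 13 = 905. Stack: [905]
STORE_FAST t → t=905. Stack: []
LOAD_FAST t → push 905. Stack: [905]
RETURN_VALUE → return 905.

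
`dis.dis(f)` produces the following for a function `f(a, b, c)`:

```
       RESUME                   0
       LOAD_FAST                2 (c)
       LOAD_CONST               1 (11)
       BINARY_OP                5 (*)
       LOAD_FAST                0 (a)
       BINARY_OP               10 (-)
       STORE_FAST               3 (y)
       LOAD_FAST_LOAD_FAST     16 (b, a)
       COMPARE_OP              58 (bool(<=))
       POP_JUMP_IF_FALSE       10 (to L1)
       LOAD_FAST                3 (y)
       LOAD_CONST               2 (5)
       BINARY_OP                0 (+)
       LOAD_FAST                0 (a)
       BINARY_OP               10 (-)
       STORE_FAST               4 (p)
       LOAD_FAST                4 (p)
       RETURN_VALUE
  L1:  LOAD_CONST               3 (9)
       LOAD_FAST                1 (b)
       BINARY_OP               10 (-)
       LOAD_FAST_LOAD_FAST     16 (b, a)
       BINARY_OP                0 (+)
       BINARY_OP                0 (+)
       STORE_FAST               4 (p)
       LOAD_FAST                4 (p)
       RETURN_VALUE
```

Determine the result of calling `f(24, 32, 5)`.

LOAD_FAST c → push 5. Stack: [5]
LOAD_CONST → push 11. Stack: [5, 11]
BINARY_OP * → 5 * 11 = 55. Stack: [55]
LOAD_FAST a → push 24. Stack: [55, 24]
BINARY_OP - → 55 - 24 = 31. Stack: [31]
STORE_FAST y → y=31. Stack: []
LOAD_FAST_LOAD_FAST b,a → push 32,24. Stack: [32, 24]
COMPARE_OP bool(<=) → 32 vs 24 = False. Stack: [False]
POP_JUMP_IF_FALSE → pop False; jump. Stack: []
LOAD_CONST → push 9. Stack: [9]
LOAD_FAST b → push 32. Stack: [9, 32]
BINARY_OP - → 9 - 32 = -23. Stack: [-23]
LOAD_FAST_LOAD_FAST b,a → push 32,24. Stack: [-23, 32, 24]
BINARY_OP + → 32 + 24 = 56. Stack: [-23, 56]
BINARY_OP + → -23 + 56 = 33. Stack: [33]
STORE_FAST p → p=33. Stack: []
LOAD_FAST p → push 33. Stack: [33]
RETURN_VALUE → return 33.

33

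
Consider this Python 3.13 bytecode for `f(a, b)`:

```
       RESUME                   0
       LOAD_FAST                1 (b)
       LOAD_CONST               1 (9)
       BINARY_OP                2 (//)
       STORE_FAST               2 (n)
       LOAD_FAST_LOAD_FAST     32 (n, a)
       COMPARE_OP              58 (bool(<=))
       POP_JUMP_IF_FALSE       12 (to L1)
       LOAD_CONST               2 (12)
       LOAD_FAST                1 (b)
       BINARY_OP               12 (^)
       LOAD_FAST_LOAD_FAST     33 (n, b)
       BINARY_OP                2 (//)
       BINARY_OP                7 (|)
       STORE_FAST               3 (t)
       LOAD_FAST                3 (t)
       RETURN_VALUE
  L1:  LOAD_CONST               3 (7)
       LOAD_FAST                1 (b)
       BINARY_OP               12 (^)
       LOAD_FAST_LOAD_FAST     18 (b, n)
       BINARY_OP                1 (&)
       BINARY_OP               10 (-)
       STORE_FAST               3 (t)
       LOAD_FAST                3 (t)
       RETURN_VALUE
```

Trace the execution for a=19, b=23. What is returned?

27

LOAD_FAST b → push 23. Stack: [23]
LOAD_CONST → push 9. Stack: [23, 9]
BINARY_OP // → 23 // 9 = 2. Stack: [2]
STORE_FAST n → n=2. Stack: []
LOAD_FAST_LOAD_FAST n,a → push 2,19. Stack: [2, 19]
COMPARE_OP bool(<=) → 2 vs 19 = True. Stack: [True]
POP_JUMP_IF_FALSE → pop True; no jump. Stack: []
LOAD_CONST → push 12. Stack: [12]
LOAD_FAST b → push 23. Stack: [12, 23]
BINARY_OP ^ → 12 ^ 23 = 27. Stack: [27]
LOAD_FAST_LOAD_FAST n,b → push 2,23. Stack: [27, 2, 23]
BINARY_OP // → 2 // 23 = 0. Stack: [27, 0]
BINARY_OP | → 27 | 0 = 27. Stack: [27]
STORE_FAST t → t=27. Stack: []
LOAD_FAST t → push 27. Stack: [27]
RETURN_VALUE → return 27.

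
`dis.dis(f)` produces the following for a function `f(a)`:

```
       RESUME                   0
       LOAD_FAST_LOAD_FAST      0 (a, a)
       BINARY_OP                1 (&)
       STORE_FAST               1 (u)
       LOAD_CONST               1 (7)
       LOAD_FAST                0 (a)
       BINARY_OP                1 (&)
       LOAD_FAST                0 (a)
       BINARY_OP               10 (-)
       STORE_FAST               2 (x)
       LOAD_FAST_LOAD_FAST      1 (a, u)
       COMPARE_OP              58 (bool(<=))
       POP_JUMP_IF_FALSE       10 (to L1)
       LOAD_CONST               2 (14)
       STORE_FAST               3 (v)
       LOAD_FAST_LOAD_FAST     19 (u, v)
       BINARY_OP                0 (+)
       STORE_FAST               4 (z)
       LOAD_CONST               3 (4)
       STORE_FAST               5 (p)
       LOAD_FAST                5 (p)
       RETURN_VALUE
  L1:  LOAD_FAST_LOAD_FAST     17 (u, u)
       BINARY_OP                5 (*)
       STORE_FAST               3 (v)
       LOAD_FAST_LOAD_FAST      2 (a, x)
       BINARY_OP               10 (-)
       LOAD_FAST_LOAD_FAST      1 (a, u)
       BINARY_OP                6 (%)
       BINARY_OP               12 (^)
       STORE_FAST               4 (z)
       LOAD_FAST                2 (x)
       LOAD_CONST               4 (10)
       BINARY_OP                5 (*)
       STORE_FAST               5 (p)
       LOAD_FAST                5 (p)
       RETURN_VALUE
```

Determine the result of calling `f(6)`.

4

LOAD_FAST_LOAD_FAST a,a → push 6,6. Stack: [6, 6]
BINARY_OP & → 6 & 6 = 6. Stack: [6]
STORE_FAST u → u=6. Stack: []
LOAD_CONST → push 7. Stack: [7]
LOAD_FAST a → push 6. Stack: [7, 6]
BINARY_OP & → 7 & 6 = 6. Stack: [6]
LOAD_FAST a → push 6. Stack: [6, 6]
BINARY_OP - → 6 - 6 = 0. Stack: [0]
STORE_FAST x → x=0. Stack: []
LOAD_FAST_LOAD_FAST a,u → push 6,6. Stack: [6, 6]
COMPARE_OP bool(<=) → 6 vs 6 = True. Stack: [True]
POP_JUMP_IF_FALSE → pop True; no jump. Stack: []
LOAD_CONST → push 14. Stack: [14]
STORE_FAST v → v=14. Stack: []
LOAD_FAST_LOAD_FAST u,v → push 6,14. Stack: [6, 14]
BINARY_OP + → 6 + 14 = 20. Stack: [20]
STORE_FAST z → z=20. Stack: []
LOAD_CONST → push 4. Stack: [4]
STORE_FAST p → p=4. Stack: []
LOAD_FAST p → push 4. Stack: [4]
RETURN_VALUE → return 4.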